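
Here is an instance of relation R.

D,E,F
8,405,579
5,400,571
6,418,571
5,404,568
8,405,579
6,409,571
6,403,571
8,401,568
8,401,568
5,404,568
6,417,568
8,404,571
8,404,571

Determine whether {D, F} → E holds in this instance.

(D=8, F=579): 2 rows → E = 405, 405 ✓
(D=5, F=571): 1 row → E = 400 ✓
(D=6, F=571): 3 rows → E takes values {418, 409, 403} — violation
(D=5, F=568): 2 rows → E = 404, 404 ✓
(D=8, F=568): 2 rows → E = 401, 401 ✓
(D=6, F=568): 1 row → E = 417 ✓
(D=8, F=571): 2 rows → E = 404, 404 ✓
Two rows agree on {D, F} but differ on E, so {D, F} → E does not hold.

No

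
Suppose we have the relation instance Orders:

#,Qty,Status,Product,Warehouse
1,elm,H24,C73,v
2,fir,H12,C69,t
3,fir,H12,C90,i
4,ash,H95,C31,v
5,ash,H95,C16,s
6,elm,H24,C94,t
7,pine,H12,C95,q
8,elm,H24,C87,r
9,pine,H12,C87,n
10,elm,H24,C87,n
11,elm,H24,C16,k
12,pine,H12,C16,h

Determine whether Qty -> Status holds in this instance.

Yes

Qty=elm: rows 1, 6, 8, 10, 11 → Status = H24, H24, H24, H24, H24 ✓
Qty=fir: rows 2, 3 → Status = H12, H12 ✓
Qty=ash: rows 4, 5 → Status = H95, H95 ✓
Qty=pine: rows 7, 9, 12 → Status = H12, H12, H12 ✓
Every Qty value is associated with a single Status value, so Qty -> Status holds.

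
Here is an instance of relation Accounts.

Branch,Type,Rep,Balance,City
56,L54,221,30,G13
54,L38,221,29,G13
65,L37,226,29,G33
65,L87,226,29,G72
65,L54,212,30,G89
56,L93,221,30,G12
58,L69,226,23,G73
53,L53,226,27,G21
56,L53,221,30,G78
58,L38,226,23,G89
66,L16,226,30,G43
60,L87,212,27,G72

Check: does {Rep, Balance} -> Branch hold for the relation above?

Yes

(Rep=221, Balance=30): 3 rows → Branch = 56, 56, 56 ✓
(Rep=221, Balance=29): 1 row → Branch = 54 ✓
(Rep=226, Balance=29): 2 rows → Branch = 65, 65 ✓
(Rep=212, Balance=30): 1 row → Branch = 65 ✓
(Rep=226, Balance=23): 2 rows → Branch = 58, 58 ✓
(Rep=226, Balance=27): 1 row → Branch = 53 ✓
(Rep=226, Balance=30): 1 row → Branch = 66 ✓
(Rep=212, Balance=27): 1 row → Branch = 60 ✓
Every {Rep, Balance} value is associated with a single Branch value, so {Rep, Balance} -> Branch holds.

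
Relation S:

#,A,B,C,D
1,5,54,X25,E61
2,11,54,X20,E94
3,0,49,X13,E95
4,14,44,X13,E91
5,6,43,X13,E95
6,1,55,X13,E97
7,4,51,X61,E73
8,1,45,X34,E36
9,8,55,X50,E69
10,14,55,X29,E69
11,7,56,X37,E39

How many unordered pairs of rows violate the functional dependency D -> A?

D=E95: violating pairs (3,5) — 1 pair.
D=E69: violating pairs (9,10) — 1 pair.

2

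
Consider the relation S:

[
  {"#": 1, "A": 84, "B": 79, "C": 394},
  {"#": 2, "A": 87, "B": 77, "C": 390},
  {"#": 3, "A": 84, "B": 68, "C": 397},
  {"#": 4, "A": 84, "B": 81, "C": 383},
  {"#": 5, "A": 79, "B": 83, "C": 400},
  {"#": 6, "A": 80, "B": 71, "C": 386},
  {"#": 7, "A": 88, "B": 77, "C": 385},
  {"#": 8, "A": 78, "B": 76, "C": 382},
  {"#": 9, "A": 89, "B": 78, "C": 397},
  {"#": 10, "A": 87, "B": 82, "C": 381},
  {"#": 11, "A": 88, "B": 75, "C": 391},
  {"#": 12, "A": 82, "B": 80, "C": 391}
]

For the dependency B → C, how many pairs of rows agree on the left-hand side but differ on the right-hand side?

B=77: violating pairs (2,7) — 1 pair.

1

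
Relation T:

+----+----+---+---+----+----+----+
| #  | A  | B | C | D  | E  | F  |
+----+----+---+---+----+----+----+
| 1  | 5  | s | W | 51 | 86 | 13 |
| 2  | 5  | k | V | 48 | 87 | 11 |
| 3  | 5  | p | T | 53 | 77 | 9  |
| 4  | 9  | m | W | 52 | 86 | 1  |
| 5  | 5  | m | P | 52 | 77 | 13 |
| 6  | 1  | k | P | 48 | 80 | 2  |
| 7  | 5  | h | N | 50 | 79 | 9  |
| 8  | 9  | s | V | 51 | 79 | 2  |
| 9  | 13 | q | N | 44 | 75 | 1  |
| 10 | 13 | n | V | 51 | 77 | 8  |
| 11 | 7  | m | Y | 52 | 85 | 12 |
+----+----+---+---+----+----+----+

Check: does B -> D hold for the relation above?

Yes

B=s: rows 1, 8 → D = 51, 51 ✓
B=k: rows 2, 6 → D = 48, 48 ✓
B=p: row 3 → D = 53 ✓
B=m: rows 4, 5, 11 → D = 52, 52, 52 ✓
B=h: row 7 → D = 50 ✓
B=q: row 9 → D = 44 ✓
B=n: row 10 → D = 51 ✓
Every B value is associated with a single D value, so B -> D holds.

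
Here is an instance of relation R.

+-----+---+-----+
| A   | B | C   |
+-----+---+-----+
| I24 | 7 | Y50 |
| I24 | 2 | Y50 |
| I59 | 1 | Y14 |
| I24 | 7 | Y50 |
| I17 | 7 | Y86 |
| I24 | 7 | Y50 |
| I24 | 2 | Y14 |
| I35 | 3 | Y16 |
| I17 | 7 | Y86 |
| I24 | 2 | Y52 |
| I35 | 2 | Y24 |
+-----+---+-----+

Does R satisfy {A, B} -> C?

No

(A=I24, B=7): 3 rows → C = Y50, Y50, Y50 ✓
(A=I24, B=2): 3 rows → C takes values {Y50, Y14, Y52} — violation
(A=I59, B=1): 1 row → C = Y14 ✓
(A=I17, B=7): 2 rows → C = Y86, Y86 ✓
(A=I35, B=3): 1 row → C = Y16 ✓
(A=I35, B=2): 1 row → C = Y24 ✓
Two rows agree on {A, B} but differ on C, so {A, B} -> C does not hold.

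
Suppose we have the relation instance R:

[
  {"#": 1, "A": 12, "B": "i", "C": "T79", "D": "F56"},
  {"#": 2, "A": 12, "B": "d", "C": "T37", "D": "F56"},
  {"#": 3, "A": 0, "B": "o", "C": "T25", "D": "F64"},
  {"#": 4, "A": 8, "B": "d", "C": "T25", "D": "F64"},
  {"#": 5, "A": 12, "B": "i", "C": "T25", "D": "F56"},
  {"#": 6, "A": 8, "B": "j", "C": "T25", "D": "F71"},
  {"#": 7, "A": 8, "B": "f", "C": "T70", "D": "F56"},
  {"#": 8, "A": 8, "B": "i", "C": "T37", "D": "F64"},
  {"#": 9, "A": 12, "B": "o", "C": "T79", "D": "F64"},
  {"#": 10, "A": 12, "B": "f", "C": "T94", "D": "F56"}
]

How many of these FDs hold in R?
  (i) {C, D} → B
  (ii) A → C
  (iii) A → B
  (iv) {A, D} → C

(i) {C, D} → B: (C=T25, D=F64): rows 3, 4 → B takes values {o, d} — violation — fails.
(ii) A → C: A=12: rows 1, 2, 5, 9, 10 → C takes values {T79, T37, T25, T94} — violation; A=8: rows 4, 6, 7, 8 → C takes values {T25, T70, T37} — violation — fails.
(iii) A → B: A=12: rows 1, 2, 5, 9, 10 → B takes values {i, d, o, f} — violation; A=8: rows 4, 6, 7, 8 → B takes values {d, j, f, i} — violation — fails.
(iv) {A, D} → C: (A=12, D=F56): rows 1, 2, 5, 10 → C takes values {T79, T37, T25, T94} — violation; (A=8, D=F64): rows 4, 8 → C takes values {T25, T37} — violation — fails.
None of the 4 dependencies hold.

0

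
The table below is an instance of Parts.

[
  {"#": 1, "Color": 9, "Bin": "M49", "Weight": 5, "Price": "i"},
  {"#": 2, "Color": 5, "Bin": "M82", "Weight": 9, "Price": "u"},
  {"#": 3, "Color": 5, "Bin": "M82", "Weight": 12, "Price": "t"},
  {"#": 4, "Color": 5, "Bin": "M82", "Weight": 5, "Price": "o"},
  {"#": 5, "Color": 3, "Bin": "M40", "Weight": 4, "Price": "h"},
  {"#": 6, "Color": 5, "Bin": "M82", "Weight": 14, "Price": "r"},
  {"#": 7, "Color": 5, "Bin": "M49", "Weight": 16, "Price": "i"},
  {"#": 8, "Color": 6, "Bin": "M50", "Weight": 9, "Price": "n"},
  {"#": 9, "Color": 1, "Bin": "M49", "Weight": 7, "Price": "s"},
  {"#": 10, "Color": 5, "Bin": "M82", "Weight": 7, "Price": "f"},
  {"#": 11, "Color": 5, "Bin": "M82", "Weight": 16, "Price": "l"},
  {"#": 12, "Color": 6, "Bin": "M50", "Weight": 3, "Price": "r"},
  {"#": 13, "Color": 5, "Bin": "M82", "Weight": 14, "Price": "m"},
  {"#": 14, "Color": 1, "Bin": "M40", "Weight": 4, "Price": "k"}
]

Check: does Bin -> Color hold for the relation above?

No

Bin=M49: rows 1, 7, 9 → Color takes values {9, 5, 1} — violation
Bin=M82: rows 2, 3, 4, 6, 10, 11, 13 → Color = 5, 5, 5, 5, 5, 5, 5 ✓
Bin=M40: rows 5, 14 → Color takes values {3, 1} — violation
Bin=M50: rows 8, 12 → Color = 6, 6 ✓
Two rows agree on Bin but differ on Color, so Bin -> Color does not hold.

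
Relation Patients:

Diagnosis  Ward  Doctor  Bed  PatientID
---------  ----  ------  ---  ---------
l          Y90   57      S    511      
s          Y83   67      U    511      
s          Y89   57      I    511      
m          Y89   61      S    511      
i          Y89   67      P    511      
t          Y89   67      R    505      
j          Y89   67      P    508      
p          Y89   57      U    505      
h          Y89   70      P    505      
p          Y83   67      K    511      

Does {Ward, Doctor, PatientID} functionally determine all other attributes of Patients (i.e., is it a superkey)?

Two distinct rows share (Ward=Y83, Doctor=67, PatientID=511), so {Ward, Doctor, PatientID} does not determine every attribute — not a superkey.

No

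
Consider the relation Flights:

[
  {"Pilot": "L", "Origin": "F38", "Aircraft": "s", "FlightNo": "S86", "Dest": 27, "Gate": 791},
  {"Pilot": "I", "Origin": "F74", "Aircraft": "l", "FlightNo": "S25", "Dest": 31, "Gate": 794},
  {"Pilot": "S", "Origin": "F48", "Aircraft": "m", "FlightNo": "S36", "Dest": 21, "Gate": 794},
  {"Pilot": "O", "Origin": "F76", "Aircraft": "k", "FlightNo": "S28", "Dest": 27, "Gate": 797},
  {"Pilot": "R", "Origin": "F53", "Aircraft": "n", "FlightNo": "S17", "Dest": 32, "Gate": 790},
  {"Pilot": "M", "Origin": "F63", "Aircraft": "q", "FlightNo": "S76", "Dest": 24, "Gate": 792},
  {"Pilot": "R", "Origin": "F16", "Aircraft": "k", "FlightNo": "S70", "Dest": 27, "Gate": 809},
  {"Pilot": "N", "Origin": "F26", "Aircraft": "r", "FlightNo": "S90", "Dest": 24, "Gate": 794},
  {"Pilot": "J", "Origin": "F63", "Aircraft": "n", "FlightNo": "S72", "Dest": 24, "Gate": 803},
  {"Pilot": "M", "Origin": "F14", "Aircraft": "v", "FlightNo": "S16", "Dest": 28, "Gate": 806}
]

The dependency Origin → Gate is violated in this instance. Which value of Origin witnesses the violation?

Origin=F38: 1 row → Gate = 791 ✓
Origin=F74: 1 row → Gate = 794 ✓
Origin=F48: 1 row → Gate = 794 ✓
Origin=F76: 1 row → Gate = 797 ✓
Origin=F53: 1 row → Gate = 790 ✓
Origin=F63: 2 rows → Gate takes values {792, 803} — violation
Origin=F16: 1 row → Gate = 809 ✓
Origin=F26: 1 row → Gate = 794 ✓
Origin=F14: 1 row → Gate = 806 ✓
The only Origin value with inconsistent Gate is Origin=F63.

F63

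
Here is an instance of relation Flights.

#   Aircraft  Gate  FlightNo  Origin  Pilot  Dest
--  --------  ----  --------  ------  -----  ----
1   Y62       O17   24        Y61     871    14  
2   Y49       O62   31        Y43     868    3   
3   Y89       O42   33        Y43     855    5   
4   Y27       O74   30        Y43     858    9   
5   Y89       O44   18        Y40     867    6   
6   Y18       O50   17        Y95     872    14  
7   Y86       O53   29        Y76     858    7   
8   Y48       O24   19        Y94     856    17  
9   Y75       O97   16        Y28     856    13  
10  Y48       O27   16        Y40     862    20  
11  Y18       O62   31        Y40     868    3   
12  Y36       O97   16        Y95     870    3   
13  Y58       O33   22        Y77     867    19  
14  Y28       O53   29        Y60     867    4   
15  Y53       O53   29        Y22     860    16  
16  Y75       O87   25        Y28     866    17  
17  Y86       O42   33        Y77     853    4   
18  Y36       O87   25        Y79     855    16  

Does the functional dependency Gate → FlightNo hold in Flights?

Gate=O17: row 1 → FlightNo = 24 ✓
Gate=O62: rows 2, 11 → FlightNo = 31, 31 ✓
Gate=O42: rows 3, 17 → FlightNo = 33, 33 ✓
Gate=O74: row 4 → FlightNo = 30 ✓
Gate=O44: row 5 → FlightNo = 18 ✓
Gate=O50: row 6 → FlightNo = 17 ✓
Gate=O53: rows 7, 14, 15 → FlightNo = 29, 29, 29 ✓
Gate=O24: row 8 → FlightNo = 19 ✓
Gate=O97: rows 9, 12 → FlightNo = 16, 16 ✓
Gate=O27: row 10 → FlightNo = 16 ✓
Gate=O33: row 13 → FlightNo = 22 ✓
Gate=O87: rows 16, 18 → FlightNo = 25, 25 ✓
Every Gate value is associated with a single FlightNo value, so Gate → FlightNo holds.

Yes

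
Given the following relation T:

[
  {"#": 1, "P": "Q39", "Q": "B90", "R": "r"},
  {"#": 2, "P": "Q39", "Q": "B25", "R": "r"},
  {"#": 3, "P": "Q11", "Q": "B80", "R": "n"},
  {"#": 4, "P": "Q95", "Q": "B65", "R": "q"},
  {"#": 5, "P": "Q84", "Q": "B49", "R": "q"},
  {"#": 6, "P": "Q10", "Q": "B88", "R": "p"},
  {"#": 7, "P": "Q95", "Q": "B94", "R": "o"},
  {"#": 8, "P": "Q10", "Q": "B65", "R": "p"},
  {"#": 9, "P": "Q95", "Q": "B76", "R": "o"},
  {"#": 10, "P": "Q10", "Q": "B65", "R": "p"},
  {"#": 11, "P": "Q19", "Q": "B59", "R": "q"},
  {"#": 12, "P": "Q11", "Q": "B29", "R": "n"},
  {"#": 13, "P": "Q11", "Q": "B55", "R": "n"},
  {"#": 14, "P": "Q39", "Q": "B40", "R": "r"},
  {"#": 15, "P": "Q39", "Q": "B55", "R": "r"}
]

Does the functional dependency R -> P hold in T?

R=r: rows 1, 2, 14, 15 → P = Q39, Q39, Q39, Q39 ✓
R=n: rows 3, 12, 13 → P = Q11, Q11, Q11 ✓
R=q: rows 4, 5, 11 → P takes values {Q95, Q84, Q19} — violation
R=p: rows 6, 8, 10 → P = Q10, Q10, Q10 ✓
R=o: rows 7, 9 → P = Q95, Q95 ✓
Two rows agree on R but differ on P, so R -> P does not hold.

No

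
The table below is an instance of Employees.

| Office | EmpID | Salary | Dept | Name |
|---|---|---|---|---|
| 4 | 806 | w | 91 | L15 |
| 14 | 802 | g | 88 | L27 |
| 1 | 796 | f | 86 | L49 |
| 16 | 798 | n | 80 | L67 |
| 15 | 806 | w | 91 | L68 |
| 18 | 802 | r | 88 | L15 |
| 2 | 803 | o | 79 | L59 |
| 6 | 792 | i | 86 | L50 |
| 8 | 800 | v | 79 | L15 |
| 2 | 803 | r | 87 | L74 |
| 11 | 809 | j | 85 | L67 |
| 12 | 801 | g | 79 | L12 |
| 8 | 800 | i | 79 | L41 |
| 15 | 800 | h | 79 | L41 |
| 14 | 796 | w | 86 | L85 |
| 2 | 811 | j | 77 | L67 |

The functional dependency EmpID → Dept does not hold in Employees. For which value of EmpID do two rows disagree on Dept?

EmpID=806: 2 rows → Dept = 91, 91 ✓
EmpID=802: 2 rows → Dept = 88, 88 ✓
EmpID=796: 2 rows → Dept = 86, 86 ✓
EmpID=798: 1 row → Dept = 80 ✓
EmpID=803: 2 rows → Dept takes values {79, 87} — violation
EmpID=792: 1 row → Dept = 86 ✓
EmpID=800: 3 rows → Dept = 79, 79, 79 ✓
EmpID=809: 1 row → Dept = 85 ✓
EmpID=801: 1 row → Dept = 79 ✓
EmpID=811: 1 row → Dept = 77 ✓
The only EmpID value with inconsistent Dept is EmpID=803.

803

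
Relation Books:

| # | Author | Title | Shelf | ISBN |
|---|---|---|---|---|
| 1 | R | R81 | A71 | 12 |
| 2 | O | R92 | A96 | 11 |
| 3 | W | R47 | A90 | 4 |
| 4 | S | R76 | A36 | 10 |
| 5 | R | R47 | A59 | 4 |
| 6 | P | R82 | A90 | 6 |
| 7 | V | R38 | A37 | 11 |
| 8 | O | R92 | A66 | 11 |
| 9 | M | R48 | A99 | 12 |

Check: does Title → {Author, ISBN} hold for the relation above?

No

Title=R81: row 1 → {Author,ISBN} = (R, 12) ✓
Title=R92: rows 2, 8 → {Author,ISBN} = (O, 11), (O, 11) ✓
Title=R47: rows 3, 5 → {Author,ISBN} takes values {(W, 4), (R, 4)} — violation
Title=R76: row 4 → {Author,ISBN} = (S, 10) ✓
Title=R82: row 6 → {Author,ISBN} = (P, 6) ✓
Title=R38: row 7 → {Author,ISBN} = (V, 11) ✓
Title=R48: row 9 → {Author,ISBN} = (M, 12) ✓
Two rows agree on Title but differ on {Author, ISBN}, so Title → {Author, ISBN} does not hold.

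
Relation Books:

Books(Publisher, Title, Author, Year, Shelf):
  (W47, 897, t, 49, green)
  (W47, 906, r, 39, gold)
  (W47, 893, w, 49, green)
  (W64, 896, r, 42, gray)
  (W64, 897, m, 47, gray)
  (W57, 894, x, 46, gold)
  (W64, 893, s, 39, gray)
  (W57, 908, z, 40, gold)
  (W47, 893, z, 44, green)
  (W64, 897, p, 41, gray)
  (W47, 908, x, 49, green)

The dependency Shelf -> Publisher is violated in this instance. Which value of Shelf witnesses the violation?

gold

Shelf=green: 4 rows → Publisher = W47, W47, W47, W47 ✓
Shelf=gold: 3 rows → Publisher takes values {W47, W57} — violation
Shelf=gray: 4 rows → Publisher = W64, W64, W64, W64 ✓
The only Shelf value with inconsistent Publisher is Shelf=gold.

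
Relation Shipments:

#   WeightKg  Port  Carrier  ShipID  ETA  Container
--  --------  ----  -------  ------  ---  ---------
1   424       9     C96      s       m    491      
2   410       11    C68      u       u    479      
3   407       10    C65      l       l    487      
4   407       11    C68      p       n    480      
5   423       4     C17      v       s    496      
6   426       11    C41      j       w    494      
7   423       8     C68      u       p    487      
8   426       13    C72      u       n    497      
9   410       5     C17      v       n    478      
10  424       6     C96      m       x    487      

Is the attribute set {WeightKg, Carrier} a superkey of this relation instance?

Rows 1 and 10 have the same {WeightKg, Carrier} value (WeightKg=424, Carrier=C96) but are distinct tuples, so {WeightKg, Carrier} does not determine every attribute — not a superkey.

No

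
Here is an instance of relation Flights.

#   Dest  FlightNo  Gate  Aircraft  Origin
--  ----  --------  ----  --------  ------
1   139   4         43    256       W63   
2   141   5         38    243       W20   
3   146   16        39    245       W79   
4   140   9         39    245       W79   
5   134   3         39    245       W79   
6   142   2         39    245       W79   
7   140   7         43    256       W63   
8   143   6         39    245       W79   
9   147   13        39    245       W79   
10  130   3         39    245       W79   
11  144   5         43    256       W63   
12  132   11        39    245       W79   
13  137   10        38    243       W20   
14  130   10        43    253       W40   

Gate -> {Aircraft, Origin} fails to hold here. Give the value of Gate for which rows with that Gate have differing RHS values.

Gate=43: rows 1, 7, 11, 14 → {Aircraft,Origin} takes values {(256, W63), (253, W40)} — violation
Gate=38: rows 2, 13 → {Aircraft,Origin} = (243, W20), (243, W20) ✓
Gate=39: rows 3, 4, 5, 6, 8, 9, 10, 12 → {Aircraft,Origin} = (245, W79), (245, W79), (245, W79), (245, W79), (245, W79), (245, W79), (245, W79), (245, W79) ✓
The only Gate value with inconsistent RHS is Gate=43.

43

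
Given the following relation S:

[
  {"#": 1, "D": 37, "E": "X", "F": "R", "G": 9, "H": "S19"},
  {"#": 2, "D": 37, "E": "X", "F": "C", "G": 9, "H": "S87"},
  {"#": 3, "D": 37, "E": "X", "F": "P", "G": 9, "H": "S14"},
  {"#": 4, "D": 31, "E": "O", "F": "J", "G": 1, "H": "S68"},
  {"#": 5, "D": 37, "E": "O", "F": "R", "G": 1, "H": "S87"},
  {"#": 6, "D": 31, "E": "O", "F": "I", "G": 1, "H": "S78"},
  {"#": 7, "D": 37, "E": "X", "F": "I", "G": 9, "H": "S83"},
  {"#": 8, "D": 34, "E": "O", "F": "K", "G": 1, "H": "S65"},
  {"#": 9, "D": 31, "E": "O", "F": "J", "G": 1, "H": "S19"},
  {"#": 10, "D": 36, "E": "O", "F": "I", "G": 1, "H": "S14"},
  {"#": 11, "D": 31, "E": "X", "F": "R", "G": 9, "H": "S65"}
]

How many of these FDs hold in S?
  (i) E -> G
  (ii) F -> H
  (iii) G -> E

(i) E -> G: every LHS value maps to a single RHS value — holds.
(ii) F -> H: F=R: rows 1, 5, 11 → H takes values {S19, S87, S65} — violation; F=J: rows 4, 9 → H takes values {S68, S19} — violation; F=I: rows 6, 7, 10 → H takes values {S78, S83, S14} — violation — fails.
(iii) G -> E: every LHS value maps to a single RHS value — holds.
2 of the 3 dependencies hold.

2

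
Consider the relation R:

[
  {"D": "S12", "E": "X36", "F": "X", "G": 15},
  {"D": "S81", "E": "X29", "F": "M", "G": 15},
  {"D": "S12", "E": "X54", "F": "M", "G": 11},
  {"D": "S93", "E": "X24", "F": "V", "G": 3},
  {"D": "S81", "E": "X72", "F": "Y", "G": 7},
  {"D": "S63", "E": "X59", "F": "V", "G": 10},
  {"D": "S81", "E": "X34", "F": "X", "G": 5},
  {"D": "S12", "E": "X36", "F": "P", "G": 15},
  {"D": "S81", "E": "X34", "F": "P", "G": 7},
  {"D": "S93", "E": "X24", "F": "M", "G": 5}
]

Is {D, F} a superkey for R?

All 10 rows have distinct {D, F} values, so {D, F} → (all attributes) holds and {D, F} is a superkey.

Yes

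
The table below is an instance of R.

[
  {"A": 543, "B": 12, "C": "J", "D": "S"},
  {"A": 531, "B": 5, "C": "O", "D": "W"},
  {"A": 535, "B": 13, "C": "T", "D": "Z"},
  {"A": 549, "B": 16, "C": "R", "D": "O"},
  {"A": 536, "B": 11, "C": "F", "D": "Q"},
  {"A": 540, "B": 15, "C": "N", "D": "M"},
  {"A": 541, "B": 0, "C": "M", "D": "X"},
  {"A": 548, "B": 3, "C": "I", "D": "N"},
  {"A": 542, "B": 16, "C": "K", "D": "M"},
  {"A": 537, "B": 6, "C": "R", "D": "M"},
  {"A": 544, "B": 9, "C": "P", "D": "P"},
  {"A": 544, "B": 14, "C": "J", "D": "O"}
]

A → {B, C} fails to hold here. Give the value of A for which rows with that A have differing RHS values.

A=543: 1 row → {B,C} = (12, J) ✓
A=531: 1 row → {B,C} = (5, O) ✓
A=535: 1 row → {B,C} = (13, T) ✓
A=549: 1 row → {B,C} = (16, R) ✓
A=536: 1 row → {B,C} = (11, F) ✓
A=540: 1 row → {B,C} = (15, N) ✓
A=541: 1 row → {B,C} = (0, M) ✓
A=548: 1 row → {B,C} = (3, I) ✓
A=542: 1 row → {B,C} = (16, K) ✓
A=537: 1 row → {B,C} = (6, R) ✓
A=544: 2 rows → {B,C} takes values {(9, P), (14, J)} — violation
The only A value with inconsistent RHS is A=544.

544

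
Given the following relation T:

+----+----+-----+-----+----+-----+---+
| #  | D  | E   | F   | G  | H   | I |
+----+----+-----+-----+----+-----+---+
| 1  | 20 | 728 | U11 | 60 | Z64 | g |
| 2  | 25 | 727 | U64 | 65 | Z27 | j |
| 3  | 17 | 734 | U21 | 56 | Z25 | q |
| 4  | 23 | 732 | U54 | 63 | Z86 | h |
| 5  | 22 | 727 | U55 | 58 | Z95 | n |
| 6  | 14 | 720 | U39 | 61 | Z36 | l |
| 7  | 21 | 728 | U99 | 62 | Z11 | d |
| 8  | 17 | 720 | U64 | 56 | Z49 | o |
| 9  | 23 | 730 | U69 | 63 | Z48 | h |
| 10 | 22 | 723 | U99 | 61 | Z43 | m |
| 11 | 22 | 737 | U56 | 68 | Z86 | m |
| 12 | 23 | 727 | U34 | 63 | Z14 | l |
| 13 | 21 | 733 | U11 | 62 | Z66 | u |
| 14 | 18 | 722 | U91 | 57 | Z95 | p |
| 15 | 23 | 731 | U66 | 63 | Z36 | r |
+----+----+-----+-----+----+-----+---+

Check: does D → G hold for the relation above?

D=20: row 1 → G = 60 ✓
D=25: row 2 → G = 65 ✓
D=17: rows 3, 8 → G = 56, 56 ✓
D=23: rows 4, 9, 12, 15 → G = 63, 63, 63, 63 ✓
D=22: rows 5, 10, 11 → G takes values {58, 61, 68} — violation
D=14: row 6 → G = 61 ✓
D=21: rows 7, 13 → G = 62, 62 ✓
D=18: row 14 → G = 57 ✓
Two rows agree on D but differ on G, so D → G does not hold.

No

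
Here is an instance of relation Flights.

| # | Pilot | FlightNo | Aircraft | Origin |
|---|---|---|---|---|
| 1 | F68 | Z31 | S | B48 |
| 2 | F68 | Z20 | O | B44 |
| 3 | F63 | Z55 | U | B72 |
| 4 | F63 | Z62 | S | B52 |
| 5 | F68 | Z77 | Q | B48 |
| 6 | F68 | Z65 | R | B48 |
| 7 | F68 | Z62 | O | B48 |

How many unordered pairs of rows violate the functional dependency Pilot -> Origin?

5

Pilot=F68: violating pairs (1,2), (2,5), (2,6), (2,7) — 4 pairs.
Pilot=F63: violating pairs (3,4) — 1 pair.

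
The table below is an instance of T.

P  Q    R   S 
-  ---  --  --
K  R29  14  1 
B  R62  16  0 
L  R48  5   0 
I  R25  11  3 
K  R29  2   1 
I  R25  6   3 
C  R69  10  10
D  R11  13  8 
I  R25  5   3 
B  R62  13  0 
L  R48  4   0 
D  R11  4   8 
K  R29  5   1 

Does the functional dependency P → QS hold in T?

Yes

P=K: 3 rows → {Q,S} = (R29, 1), (R29, 1), (R29, 1) ✓
P=B: 2 rows → {Q,S} = (R62, 0), (R62, 0) ✓
P=L: 2 rows → {Q,S} = (R48, 0), (R48, 0) ✓
P=I: 3 rows → {Q,S} = (R25, 3), (R25, 3), (R25, 3) ✓
P=C: 1 row → {Q,S} = (R69, 10) ✓
P=D: 2 rows → {Q,S} = (R11, 8), (R11, 8) ✓
Every P value is associated with a single QS value, so P → QS holds.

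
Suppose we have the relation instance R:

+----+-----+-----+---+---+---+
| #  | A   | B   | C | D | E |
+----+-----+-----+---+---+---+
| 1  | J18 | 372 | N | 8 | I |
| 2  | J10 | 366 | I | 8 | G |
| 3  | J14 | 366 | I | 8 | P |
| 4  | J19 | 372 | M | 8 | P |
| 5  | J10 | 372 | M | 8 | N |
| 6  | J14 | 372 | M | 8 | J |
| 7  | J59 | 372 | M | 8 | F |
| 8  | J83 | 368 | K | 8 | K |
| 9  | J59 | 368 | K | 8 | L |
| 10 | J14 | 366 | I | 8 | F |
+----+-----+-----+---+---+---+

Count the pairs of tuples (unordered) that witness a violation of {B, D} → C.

(B=372, D=8): violating pairs (1,4), (1,5), (1,6), (1,7) — 4 pairs.
(B=366, D=8): all 3 rows agree on C — 0 pairs.
(B=368, D=8): all 2 rows agree on C — 0 pairs.

4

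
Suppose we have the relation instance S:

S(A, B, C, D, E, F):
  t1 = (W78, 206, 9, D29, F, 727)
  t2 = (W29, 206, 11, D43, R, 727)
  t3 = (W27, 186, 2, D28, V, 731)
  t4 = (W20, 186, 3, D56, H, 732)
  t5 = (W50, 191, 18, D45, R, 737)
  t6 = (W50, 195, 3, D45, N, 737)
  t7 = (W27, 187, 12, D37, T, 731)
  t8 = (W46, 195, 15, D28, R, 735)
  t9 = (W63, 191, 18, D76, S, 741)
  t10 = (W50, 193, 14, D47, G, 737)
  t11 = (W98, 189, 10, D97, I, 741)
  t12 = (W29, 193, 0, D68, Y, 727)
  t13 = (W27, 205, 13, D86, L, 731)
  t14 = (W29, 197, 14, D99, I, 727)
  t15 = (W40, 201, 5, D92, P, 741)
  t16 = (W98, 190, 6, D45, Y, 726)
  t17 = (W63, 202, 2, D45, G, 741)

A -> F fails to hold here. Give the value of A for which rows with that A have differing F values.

W98

A=W78: row 1 → F = 727 ✓
A=W29: rows 2, 12, 14 → F = 727, 727, 727 ✓
A=W27: rows 3, 7, 13 → F = 731, 731, 731 ✓
A=W20: row 4 → F = 732 ✓
A=W50: rows 5, 6, 10 → F = 737, 737, 737 ✓
A=W46: row 8 → F = 735 ✓
A=W63: rows 9, 17 → F = 741, 741 ✓
A=W98: rows 11, 16 → F takes values {741, 726} — violation
A=W40: row 15 → F = 741 ✓
The only A value with inconsistent F is A=W98.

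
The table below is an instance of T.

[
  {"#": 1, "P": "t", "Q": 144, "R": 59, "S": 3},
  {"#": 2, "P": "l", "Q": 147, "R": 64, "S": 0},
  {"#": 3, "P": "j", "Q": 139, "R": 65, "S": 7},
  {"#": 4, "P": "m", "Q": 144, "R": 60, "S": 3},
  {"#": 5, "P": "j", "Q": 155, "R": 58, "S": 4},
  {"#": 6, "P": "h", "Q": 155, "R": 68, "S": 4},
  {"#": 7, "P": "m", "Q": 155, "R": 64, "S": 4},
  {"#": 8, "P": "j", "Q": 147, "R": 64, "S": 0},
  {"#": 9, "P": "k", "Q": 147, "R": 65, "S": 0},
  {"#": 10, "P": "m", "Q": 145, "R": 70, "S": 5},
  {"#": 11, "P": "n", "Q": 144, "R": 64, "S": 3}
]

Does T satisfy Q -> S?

Q=144: rows 1, 4, 11 → S = 3, 3, 3 ✓
Q=147: rows 2, 8, 9 → S = 0, 0, 0 ✓
Q=139: row 3 → S = 7 ✓
Q=155: rows 5, 6, 7 → S = 4, 4, 4 ✓
Q=145: row 10 → S = 5 ✓
Every Q value is associated with a single S value, so Q -> S holds.

Yes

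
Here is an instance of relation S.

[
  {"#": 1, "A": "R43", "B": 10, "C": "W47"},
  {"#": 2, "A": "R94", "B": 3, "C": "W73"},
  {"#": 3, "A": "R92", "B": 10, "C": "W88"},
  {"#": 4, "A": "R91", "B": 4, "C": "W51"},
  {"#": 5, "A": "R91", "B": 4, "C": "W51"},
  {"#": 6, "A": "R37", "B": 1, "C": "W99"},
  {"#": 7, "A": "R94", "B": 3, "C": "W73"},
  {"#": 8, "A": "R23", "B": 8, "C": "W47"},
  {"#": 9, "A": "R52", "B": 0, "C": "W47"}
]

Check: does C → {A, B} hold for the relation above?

No

C=W47: rows 1, 8, 9 → {A,B} takes values {(R43, 10), (R23, 8), (R52, 0)} — violation
C=W73: rows 2, 7 → {A,B} = (R94, 3), (R94, 3) ✓
C=W88: row 3 → {A,B} = (R92, 10) ✓
C=W51: rows 4, 5 → {A,B} = (R91, 4), (R91, 4) ✓
C=W99: row 6 → {A,B} = (R37, 1) ✓
Two rows agree on C but differ on {A, B}, so C → {A, B} does not hold.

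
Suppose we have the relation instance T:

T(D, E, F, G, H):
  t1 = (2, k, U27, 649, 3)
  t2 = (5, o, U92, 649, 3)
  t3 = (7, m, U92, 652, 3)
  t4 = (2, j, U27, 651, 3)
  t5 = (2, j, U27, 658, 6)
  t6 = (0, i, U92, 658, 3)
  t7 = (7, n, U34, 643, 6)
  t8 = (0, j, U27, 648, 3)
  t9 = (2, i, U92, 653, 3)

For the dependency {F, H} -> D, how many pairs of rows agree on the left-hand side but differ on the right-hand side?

(F=U27, H=3): violating pairs (1,8), (4,8) — 2 pairs.
(F=U92, H=3): violating pairs (2,3), (2,6), (2,9), (3,6), (3,9), (6,9) — 6 pairs.

8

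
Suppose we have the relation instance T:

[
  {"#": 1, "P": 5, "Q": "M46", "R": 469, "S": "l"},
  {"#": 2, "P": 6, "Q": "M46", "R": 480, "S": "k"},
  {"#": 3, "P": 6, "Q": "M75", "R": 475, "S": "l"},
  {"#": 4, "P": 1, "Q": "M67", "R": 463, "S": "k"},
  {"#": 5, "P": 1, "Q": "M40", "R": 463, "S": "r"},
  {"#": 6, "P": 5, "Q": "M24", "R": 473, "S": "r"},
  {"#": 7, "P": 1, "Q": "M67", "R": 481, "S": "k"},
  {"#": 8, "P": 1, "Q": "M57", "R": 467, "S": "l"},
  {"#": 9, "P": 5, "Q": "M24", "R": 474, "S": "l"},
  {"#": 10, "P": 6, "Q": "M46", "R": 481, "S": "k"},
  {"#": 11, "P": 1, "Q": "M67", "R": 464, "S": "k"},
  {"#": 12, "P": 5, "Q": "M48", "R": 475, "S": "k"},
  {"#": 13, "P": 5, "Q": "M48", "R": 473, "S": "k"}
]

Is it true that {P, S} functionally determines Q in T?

(P=5, S=l): rows 1, 9 → Q takes values {M46, M24} — violation
(P=6, S=k): rows 2, 10 → Q = M46, M46 ✓
(P=6, S=l): row 3 → Q = M75 ✓
(P=1, S=k): rows 4, 7, 11 → Q = M67, M67, M67 ✓
(P=1, S=r): row 5 → Q = M40 ✓
(P=5, S=r): row 6 → Q = M24 ✓
(P=1, S=l): row 8 → Q = M57 ✓
(P=5, S=k): rows 12, 13 → Q = M48, M48 ✓
Two rows agree on {P, S} but differ on Q, so {P, S} → Q does not hold.

No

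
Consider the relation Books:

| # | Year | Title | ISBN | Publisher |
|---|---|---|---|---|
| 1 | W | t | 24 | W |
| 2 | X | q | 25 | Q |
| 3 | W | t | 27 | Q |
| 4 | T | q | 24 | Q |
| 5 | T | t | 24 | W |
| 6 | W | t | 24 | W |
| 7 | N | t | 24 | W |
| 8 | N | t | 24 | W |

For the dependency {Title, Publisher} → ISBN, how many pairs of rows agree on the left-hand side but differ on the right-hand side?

1

(Title=t, Publisher=W): all 5 rows agree on ISBN — 0 pairs.
(Title=q, Publisher=Q): violating pairs (2,4) — 1 pair.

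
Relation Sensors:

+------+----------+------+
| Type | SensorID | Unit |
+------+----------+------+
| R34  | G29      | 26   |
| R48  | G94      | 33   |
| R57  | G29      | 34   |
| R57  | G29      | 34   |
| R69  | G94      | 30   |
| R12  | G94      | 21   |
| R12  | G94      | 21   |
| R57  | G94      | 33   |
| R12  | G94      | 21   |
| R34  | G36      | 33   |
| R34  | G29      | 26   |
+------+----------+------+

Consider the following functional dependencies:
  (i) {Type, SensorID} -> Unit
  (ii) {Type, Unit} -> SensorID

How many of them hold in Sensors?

(i) {Type, SensorID} -> Unit: every LHS value maps to a single RHS value — holds.
(ii) {Type, Unit} -> SensorID: every LHS value maps to a single RHS value — holds.
2 of the 2 dependencies hold.

2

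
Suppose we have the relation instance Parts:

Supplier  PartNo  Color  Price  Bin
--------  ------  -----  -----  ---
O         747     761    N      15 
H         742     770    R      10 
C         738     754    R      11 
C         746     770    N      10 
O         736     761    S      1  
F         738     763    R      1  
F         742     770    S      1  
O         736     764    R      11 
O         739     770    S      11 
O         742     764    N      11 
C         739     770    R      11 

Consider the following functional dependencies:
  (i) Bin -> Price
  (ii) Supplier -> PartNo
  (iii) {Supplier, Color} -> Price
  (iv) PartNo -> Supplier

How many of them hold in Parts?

(i) Bin -> Price: Bin=10: 2 rows → Price takes values {R, N} — violation; Bin=11: 5 rows → Price takes values {R, S, N} — violation; Bin=1: 3 rows → Price takes values {S, R} — violation — fails.
(ii) Supplier -> PartNo: Supplier=O: 5 rows → PartNo takes values {747, 736, 739, 742} — violation; Supplier=C: 3 rows → PartNo takes values {738, 746, 739} — violation; Supplier=F: 2 rows → PartNo takes values {738, 742} — violation — fails.
(iii) {Supplier, Color} -> Price: (Supplier=O, Color=761): 2 rows → Price takes values {N, S} — violation; (Supplier=C, Color=770): 2 rows → Price takes values {N, R} — violation; (Supplier=O, Color=764): 2 rows → Price takes values {R, N} — violation — fails.
(iv) PartNo -> Supplier: PartNo=742: 3 rows → Supplier takes values {H, F, O} — violation; PartNo=738: 2 rows → Supplier takes values {C, F} — violation; PartNo=739: 2 rows → Supplier takes values {O, C} — violation — fails.
None of the 4 dependencies hold.

0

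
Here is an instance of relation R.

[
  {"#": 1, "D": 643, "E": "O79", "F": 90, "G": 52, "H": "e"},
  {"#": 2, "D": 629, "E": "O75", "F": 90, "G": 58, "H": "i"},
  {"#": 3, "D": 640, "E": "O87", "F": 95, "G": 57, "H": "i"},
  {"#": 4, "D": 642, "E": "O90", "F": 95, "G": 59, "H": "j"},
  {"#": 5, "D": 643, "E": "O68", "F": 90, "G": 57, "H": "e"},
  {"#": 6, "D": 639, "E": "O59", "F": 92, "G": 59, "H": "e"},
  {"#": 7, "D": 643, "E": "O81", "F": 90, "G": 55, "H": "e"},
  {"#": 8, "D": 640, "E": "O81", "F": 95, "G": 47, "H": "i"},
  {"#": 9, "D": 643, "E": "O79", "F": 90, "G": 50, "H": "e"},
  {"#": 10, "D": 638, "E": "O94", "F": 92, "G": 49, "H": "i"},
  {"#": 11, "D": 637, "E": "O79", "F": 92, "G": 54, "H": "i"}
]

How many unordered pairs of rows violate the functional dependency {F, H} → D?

1

(F=90, H=e): all 4 rows agree on D — 0 pairs.
(F=95, H=i): all 2 rows agree on D — 0 pairs.
(F=92, H=i): violating pairs (10,11) — 1 pair.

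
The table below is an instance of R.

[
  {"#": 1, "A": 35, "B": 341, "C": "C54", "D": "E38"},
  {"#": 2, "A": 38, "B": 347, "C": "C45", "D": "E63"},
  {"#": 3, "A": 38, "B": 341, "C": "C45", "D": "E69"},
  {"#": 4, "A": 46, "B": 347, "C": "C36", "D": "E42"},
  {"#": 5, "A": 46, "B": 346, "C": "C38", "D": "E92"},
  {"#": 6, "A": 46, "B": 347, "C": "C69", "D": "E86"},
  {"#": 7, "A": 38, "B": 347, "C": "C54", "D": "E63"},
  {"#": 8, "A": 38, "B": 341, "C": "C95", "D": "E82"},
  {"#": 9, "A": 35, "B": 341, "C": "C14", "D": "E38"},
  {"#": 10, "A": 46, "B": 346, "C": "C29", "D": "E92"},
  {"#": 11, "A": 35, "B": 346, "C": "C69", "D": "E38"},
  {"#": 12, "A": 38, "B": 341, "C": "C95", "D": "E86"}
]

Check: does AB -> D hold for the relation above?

(A=35, B=341): rows 1, 9 → D = E38, E38 ✓
(A=38, B=347): rows 2, 7 → D = E63, E63 ✓
(A=38, B=341): rows 3, 8, 12 → D takes values {E69, E82, E86} — violation
(A=46, B=347): rows 4, 6 → D takes values {E42, E86} — violation
(A=46, B=346): rows 5, 10 → D = E92, E92 ✓
(A=35, B=346): row 11 → D = E38 ✓
Two rows agree on AB but differ on D, so AB -> D does not hold.

No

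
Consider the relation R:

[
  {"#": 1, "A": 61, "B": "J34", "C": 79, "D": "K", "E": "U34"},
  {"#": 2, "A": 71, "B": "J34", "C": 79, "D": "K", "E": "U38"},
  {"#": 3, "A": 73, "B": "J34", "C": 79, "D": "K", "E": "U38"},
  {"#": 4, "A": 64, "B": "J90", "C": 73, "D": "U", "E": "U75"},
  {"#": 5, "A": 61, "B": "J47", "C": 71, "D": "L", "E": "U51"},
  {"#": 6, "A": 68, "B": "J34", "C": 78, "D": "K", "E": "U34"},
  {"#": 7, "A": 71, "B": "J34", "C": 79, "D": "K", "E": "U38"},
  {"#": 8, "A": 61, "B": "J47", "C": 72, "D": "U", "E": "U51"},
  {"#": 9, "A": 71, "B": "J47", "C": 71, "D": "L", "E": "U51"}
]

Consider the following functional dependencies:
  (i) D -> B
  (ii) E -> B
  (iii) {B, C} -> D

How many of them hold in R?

(i) D -> B: D=U: rows 4, 8 → B takes values {J90, J47} — violation — fails.
(ii) E -> B: every LHS value maps to a single RHS value — holds.
(iii) {B, C} -> D: every LHS value maps to a single RHS value — holds.
2 of the 3 dependencies hold.

2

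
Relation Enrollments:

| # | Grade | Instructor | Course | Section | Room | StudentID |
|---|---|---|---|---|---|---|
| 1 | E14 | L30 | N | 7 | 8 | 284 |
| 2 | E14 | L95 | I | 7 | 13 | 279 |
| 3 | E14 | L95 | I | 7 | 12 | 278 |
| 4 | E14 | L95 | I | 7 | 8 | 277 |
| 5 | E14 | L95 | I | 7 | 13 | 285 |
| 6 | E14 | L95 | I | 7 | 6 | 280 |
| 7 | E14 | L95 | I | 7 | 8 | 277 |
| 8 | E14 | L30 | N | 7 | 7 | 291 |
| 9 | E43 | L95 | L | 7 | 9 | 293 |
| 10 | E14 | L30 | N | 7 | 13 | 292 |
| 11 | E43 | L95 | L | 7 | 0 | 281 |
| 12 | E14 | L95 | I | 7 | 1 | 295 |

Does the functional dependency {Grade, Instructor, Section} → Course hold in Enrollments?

Yes

(Grade=E14, Instructor=L30, Section=7): rows 1, 8, 10 → Course = N, N, N ✓
(Grade=E14, Instructor=L95, Section=7): rows 2, 3, 4, 5, 6, 7, 12 → Course = I, I, I, I, I, I, I ✓
(Grade=E43, Instructor=L95, Section=7): rows 9, 11 → Course = L, L ✓
Every {Grade, Instructor, Section} value is associated with a single Course value, so {Grade, Instructor, Section} → Course holds.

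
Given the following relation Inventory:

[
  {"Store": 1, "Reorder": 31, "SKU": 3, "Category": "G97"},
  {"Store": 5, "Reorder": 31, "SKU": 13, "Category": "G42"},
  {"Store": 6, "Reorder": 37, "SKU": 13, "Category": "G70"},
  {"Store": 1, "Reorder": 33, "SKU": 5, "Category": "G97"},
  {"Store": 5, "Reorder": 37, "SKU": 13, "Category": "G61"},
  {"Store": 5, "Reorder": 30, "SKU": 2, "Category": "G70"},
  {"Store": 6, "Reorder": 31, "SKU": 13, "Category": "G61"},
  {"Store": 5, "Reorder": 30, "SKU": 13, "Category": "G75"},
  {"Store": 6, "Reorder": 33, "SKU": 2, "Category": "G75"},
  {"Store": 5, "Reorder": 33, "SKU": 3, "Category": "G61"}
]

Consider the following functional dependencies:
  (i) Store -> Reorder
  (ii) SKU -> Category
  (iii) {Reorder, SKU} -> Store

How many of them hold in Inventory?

0

(i) Store -> Reorder: Store=1: 2 rows → Reorder takes values {31, 33} — violation; Store=5: 5 rows → Reorder takes values {31, 37, 30, 33} — violation; Store=6: 3 rows → Reorder takes values {37, 31, 33} — violation — fails.
(ii) SKU -> Category: SKU=3: 2 rows → Category takes values {G97, G61} — violation; SKU=13: 5 rows → Category takes values {G42, G70, G61, G75} — violation; SKU=2: 2 rows → Category takes values {G70, G75} — violation — fails.
(iii) {Reorder, SKU} -> Store: (Reorder=31, SKU=13): 2 rows → Store takes values {5, 6} — violation; (Reorder=37, SKU=13): 2 rows → Store takes values {6, 5} — violation — fails.
None of the 3 dependencies hold.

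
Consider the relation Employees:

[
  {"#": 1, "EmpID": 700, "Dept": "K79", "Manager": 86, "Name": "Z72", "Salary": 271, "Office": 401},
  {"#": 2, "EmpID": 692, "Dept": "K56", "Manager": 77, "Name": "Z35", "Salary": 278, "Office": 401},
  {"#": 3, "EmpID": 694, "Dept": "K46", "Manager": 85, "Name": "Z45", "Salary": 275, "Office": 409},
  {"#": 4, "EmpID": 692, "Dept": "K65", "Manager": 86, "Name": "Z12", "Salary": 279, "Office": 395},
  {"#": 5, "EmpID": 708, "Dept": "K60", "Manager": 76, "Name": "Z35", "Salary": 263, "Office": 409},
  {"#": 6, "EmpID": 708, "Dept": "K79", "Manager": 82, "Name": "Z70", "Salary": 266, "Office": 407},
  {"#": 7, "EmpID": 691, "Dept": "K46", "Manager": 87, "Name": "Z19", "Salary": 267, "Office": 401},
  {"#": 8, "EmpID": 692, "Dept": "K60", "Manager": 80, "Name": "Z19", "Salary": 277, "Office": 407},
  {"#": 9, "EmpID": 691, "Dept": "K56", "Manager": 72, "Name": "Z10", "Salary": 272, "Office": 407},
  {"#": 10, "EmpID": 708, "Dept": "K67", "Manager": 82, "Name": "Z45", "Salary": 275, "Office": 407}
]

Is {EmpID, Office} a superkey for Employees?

No

Rows 6 and 10 have the same {EmpID, Office} value (EmpID=708, Office=407) but are distinct tuples, so {EmpID, Office} does not determine every attribute — not a superkey.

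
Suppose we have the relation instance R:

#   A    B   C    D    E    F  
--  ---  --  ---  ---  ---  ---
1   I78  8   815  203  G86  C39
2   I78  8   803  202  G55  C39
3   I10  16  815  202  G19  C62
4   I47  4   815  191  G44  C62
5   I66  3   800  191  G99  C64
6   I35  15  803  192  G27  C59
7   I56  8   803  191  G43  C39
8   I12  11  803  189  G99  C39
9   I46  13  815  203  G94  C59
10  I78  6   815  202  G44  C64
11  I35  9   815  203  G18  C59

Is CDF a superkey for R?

Rows 9 and 11 have the same CDF value (C=815, D=203, F=C59) but are distinct tuples, so CDF does not determine every attribute — not a superkey.

No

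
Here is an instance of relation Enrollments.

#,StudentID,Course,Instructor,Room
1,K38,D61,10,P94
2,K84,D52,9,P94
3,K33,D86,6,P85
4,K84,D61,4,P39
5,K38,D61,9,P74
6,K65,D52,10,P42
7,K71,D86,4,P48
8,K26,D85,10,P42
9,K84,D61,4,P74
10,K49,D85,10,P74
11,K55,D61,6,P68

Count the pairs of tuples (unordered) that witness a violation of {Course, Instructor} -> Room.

2

(Course=D61, Instructor=4): violating pairs (4,9) — 1 pair.
(Course=D85, Instructor=10): violating pairs (8,10) — 1 pair.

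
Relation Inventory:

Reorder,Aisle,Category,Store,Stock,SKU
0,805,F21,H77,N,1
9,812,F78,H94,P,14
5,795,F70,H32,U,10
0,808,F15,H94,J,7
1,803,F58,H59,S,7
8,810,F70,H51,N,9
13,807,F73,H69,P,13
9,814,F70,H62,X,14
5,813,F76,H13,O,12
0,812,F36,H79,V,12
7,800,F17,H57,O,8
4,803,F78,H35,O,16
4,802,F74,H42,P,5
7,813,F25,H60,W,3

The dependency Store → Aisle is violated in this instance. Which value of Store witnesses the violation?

Store=H77: 1 row → Aisle = 805 ✓
Store=H94: 2 rows → Aisle takes values {812, 808} — violation
Store=H32: 1 row → Aisle = 795 ✓
Store=H59: 1 row → Aisle = 803 ✓
Store=H51: 1 row → Aisle = 810 ✓
Store=H69: 1 row → Aisle = 807 ✓
Store=H62: 1 row → Aisle = 814 ✓
Store=H13: 1 row → Aisle = 813 ✓
Store=H79: 1 row → Aisle = 812 ✓
Store=H57: 1 row → Aisle = 800 ✓
Store=H35: 1 row → Aisle = 803 ✓
Store=H42: 1 row → Aisle = 802 ✓
Store=H60: 1 row → Aisle = 813 ✓
The only Store value with inconsistent Aisle is Store=H94.

H94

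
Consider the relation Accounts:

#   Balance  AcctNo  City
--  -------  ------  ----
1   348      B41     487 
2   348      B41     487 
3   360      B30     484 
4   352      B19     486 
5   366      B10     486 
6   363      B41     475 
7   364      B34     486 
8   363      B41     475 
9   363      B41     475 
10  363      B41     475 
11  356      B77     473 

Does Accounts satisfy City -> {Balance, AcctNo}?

No

City=487: rows 1, 2 → {Balance,AcctNo} = (348, B41), (348, B41) ✓
City=484: row 3 → {Balance,AcctNo} = (360, B30) ✓
City=486: rows 4, 5, 7 → {Balance,AcctNo} takes values {(352, B19), (366, B10), (364, B34)} — violation
City=475: rows 6, 8, 9, 10 → {Balance,AcctNo} = (363, B41), (363, B41), (363, B41), (363, B41) ✓
City=473: row 11 → {Balance,AcctNo} = (356, B77) ✓
Two rows agree on City but differ on {Balance, AcctNo}, so City -> {Balance, AcctNo} does not hold.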